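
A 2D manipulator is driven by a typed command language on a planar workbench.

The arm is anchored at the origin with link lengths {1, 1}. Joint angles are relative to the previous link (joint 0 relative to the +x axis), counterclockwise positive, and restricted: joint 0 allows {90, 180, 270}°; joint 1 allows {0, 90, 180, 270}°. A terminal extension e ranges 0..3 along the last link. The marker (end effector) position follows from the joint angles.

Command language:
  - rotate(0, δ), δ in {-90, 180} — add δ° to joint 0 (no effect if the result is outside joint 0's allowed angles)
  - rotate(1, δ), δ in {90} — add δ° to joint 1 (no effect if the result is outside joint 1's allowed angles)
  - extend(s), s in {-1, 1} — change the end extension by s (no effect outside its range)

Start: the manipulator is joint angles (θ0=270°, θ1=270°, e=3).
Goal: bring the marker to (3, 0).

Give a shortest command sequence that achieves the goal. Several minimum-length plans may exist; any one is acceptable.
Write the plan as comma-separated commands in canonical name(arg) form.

rotate(1, 90), rotate(1, 90), rotate(1, 90), rotate(0, -90)

start: joint angles (θ0=270°, θ1=270°, e=3)
[1] after rotate(1, 90): joint angles (θ0=270°, θ1=0°, e=3)
[2] after rotate(1, 90): joint angles (θ0=270°, θ1=90°, e=3)
[3] after rotate(1, 90): joint angles (θ0=270°, θ1=180°, e=3)
[4] after rotate(0, -90): joint angles (θ0=180°, θ1=180°, e=3)
no 3-step plan works, so 4 is optimal.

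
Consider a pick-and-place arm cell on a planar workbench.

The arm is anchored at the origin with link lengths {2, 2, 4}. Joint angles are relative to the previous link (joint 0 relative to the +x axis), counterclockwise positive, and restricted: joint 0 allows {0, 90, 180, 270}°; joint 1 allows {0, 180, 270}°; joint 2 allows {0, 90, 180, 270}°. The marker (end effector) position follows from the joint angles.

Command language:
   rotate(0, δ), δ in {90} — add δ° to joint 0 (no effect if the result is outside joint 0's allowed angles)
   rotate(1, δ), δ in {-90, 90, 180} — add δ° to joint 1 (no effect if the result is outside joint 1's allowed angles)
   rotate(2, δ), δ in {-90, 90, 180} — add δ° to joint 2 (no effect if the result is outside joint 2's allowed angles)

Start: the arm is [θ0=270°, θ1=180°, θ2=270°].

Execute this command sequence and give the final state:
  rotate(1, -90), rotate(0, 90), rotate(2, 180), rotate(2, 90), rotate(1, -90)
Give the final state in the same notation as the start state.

initial: [θ0=270°, θ1=180°, θ2=270°]
t=1 rotate(1, -90) ⇒ [θ0=270°, θ1=180°, θ2=270°]
t=2 rotate(0, 90) ⇒ [θ0=0°, θ1=180°, θ2=270°]
t=3 rotate(2, 180) ⇒ [θ0=0°, θ1=180°, θ2=90°]
t=4 rotate(2, 90) ⇒ [θ0=0°, θ1=180°, θ2=180°]
t=5 rotate(1, -90) ⇒ [θ0=0°, θ1=180°, θ2=180°]

[θ0=0°, θ1=180°, θ2=180°]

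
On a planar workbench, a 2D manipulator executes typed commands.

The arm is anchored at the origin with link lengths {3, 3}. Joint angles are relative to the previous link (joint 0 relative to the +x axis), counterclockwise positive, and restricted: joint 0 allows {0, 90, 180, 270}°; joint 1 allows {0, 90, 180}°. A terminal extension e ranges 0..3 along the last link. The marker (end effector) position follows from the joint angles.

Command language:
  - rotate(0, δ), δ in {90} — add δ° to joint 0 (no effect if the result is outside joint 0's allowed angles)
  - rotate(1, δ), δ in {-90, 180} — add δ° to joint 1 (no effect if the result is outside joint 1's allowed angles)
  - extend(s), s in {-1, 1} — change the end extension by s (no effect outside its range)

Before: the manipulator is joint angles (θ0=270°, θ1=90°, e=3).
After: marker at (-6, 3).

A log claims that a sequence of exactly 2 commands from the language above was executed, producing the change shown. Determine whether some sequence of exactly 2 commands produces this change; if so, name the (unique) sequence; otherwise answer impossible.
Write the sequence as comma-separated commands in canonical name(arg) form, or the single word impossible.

rotate(0, 90), rotate(0, 90)

start: joint angles (θ0=270°, θ1=90°, e=3)
1. rotate(0, 90) → joint angles (θ0=0°, θ1=90°, e=3)
2. rotate(0, 90) → joint angles (θ0=90°, θ1=90°, e=3)
all 25 alternatives checked — unique.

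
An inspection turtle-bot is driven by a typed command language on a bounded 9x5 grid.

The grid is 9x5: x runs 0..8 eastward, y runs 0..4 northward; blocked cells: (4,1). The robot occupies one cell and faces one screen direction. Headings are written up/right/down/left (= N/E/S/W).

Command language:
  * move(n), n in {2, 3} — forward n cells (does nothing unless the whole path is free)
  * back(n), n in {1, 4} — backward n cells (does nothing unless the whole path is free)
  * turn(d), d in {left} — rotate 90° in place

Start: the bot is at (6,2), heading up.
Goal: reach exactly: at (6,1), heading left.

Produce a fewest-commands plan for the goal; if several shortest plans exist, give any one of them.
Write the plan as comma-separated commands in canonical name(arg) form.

back(1), turn(left)

start: at (6,2), heading up
1. back(1) → at (6,1), heading up
2. turn(left) → at (6,1), heading left
nothing shorter than 2 reaches the goal.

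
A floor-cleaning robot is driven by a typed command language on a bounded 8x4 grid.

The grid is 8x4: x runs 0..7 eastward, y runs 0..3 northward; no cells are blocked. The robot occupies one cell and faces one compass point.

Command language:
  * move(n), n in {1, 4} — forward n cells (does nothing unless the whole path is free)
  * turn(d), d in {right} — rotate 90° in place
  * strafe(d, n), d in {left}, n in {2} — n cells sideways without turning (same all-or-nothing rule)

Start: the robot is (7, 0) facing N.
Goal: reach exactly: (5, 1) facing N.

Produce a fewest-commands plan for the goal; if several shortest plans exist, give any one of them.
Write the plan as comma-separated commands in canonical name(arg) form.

strafe(left, 2), move(1)

t0: (7, 0) facing N
t=1 strafe(left, 2) ⇒ (5, 0) facing N
t=2 move(1) ⇒ (5, 1) facing N
shorter routes all fall short; 2 is best.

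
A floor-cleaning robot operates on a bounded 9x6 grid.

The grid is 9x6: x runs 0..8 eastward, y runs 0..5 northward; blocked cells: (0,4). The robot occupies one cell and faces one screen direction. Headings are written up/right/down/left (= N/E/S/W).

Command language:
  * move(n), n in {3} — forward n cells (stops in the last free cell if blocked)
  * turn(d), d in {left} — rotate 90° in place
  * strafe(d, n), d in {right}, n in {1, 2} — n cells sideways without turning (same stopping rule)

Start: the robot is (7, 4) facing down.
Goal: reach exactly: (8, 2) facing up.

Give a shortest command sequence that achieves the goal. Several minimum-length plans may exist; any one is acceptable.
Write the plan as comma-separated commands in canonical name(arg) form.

begin: (7, 4) facing down
t=1 turn(left) ⇒ (7, 4) facing right
t=2 strafe(right, 2) ⇒ (7, 2) facing right
t=3 turn(left) ⇒ (7, 2) facing up
t=4 strafe(right, 1) ⇒ (8, 2) facing up
no 3-step plan works, so 4 is optimal.

turn(left), strafe(right, 2), turn(left), strafe(right, 1)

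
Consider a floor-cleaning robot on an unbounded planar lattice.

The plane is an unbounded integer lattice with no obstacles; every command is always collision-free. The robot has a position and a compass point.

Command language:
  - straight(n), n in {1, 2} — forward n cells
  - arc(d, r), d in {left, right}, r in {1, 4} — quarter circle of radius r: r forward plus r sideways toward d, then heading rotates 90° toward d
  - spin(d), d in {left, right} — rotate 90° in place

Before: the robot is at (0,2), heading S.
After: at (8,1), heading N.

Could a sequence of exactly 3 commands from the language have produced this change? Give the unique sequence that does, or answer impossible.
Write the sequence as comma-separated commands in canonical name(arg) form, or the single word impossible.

key: order matters: swapping straight(1) and arc(left, 4) lands elsewhere
start: at (0,2), heading S
[1] after straight(1): at (0,1), heading S
[2] after arc(left, 4): at (4,-3), heading E
[3] after arc(left, 4): at (8,1), heading N
uniquely the one of 512 3-step routes that fits.

straight(1), arc(left, 4), arc(left, 4)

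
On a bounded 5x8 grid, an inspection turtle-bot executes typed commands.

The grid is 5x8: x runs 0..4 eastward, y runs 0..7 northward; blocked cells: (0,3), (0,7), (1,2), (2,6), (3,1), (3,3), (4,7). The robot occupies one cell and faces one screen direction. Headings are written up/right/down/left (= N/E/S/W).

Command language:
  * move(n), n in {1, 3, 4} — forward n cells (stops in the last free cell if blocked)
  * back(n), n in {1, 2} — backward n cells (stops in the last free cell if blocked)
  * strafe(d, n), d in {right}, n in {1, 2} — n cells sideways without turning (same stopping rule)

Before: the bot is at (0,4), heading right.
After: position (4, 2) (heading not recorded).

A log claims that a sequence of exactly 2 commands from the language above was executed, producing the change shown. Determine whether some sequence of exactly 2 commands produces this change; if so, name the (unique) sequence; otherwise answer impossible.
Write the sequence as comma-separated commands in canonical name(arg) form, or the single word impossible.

key: order matters: swapping move(4) and strafe(right, 2) lands elsewhere
t0: at (0,4), heading right
[1] after move(4): at (4,4), heading right
[2] after strafe(right, 2): at (4,2), heading right
all 49 alternatives checked — unique.

move(4), strafe(right, 2)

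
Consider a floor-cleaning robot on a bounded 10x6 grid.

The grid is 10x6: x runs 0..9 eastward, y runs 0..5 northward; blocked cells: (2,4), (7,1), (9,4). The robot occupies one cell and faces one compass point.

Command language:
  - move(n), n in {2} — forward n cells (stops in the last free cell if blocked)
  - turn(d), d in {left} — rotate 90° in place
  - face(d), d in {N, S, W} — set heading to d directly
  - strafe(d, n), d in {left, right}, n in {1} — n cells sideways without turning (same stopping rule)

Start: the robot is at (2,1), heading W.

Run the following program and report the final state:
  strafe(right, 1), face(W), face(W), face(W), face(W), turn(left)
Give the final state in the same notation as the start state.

initial: at (2,1), heading W
1. strafe(right, 1) → at (2,2), heading W
2. face(W) → at (2,2), heading W
3. face(W) → at (2,2), heading W
4. face(W) → at (2,2), heading W
5. face(W) → at (2,2), heading W
6. turn(left) → at (2,2), heading S

at (2,2), heading S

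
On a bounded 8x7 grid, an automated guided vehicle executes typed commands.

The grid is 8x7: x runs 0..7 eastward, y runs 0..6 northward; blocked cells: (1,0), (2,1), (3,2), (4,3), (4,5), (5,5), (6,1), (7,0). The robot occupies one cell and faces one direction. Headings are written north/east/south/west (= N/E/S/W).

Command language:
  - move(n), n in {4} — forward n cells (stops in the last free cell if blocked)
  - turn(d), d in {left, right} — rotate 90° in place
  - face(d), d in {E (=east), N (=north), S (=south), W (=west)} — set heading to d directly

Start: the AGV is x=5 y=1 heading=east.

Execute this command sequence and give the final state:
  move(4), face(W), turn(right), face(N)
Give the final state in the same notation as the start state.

x=5 y=1 heading=north

initial: x=5 y=1 heading=east
1. move(4) → x=5 y=1 heading=east
2. face(W) → x=5 y=1 heading=west
3. turn(right) → x=5 y=1 heading=north
4. face(N) → x=5 y=1 heading=north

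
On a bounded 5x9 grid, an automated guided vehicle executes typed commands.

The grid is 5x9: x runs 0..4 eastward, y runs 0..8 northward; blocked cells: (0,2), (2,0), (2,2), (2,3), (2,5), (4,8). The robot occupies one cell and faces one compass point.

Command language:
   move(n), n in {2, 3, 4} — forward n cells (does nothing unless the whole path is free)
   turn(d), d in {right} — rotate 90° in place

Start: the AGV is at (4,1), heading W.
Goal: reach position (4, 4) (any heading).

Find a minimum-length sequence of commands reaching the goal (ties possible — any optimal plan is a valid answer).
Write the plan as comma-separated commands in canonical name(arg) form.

turn(right), move(3)

start: at (4,1), heading W
step 1 (turn(right)): at (4,1), heading N
step 2 (move(3)): at (4,4), heading N
nothing shorter than 2 reaches the goal.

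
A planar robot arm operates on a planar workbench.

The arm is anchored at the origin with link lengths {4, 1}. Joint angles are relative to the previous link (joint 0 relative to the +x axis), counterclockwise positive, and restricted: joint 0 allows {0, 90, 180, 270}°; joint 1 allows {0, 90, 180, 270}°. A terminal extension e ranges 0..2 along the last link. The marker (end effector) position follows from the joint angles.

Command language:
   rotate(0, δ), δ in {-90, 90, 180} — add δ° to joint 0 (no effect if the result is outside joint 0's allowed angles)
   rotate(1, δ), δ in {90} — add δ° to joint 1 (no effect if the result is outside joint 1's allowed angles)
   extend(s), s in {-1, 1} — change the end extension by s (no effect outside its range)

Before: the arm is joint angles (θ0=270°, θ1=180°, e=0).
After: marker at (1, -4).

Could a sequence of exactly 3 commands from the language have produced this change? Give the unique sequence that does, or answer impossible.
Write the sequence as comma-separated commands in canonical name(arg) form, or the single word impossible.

rotate(1, 90), rotate(1, 90), rotate(1, 90)

from: joint angles (θ0=270°, θ1=180°, e=0)
1. rotate(1, 90) → joint angles (θ0=270°, θ1=270°, e=0)
2. rotate(1, 90) → joint angles (θ0=270°, θ1=0°, e=0)
3. rotate(1, 90) → joint angles (θ0=270°, θ1=90°, e=0)
no rival 3-sequence matches.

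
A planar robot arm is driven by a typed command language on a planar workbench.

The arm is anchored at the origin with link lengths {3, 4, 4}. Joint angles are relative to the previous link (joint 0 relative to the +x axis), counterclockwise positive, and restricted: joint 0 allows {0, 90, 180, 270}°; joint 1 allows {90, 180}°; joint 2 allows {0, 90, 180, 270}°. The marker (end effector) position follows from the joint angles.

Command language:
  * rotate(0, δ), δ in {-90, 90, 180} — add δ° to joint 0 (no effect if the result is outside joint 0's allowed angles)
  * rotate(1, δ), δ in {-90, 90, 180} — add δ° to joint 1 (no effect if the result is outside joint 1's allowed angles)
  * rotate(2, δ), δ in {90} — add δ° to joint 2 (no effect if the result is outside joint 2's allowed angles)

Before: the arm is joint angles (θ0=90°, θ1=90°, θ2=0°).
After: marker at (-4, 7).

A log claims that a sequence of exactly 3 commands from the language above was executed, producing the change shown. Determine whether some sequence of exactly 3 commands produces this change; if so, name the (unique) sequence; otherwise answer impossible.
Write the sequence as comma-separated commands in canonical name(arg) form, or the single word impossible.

initial: joint angles (θ0=90°, θ1=90°, θ2=0°)
[1] after rotate(2, 90): joint angles (θ0=90°, θ1=90°, θ2=90°)
[2] after rotate(2, 90): joint angles (θ0=90°, θ1=90°, θ2=180°)
[3] after rotate(2, 90): joint angles (θ0=90°, θ1=90°, θ2=270°)
no rival 3-sequence matches.

rotate(2, 90), rotate(2, 90), rotate(2, 90)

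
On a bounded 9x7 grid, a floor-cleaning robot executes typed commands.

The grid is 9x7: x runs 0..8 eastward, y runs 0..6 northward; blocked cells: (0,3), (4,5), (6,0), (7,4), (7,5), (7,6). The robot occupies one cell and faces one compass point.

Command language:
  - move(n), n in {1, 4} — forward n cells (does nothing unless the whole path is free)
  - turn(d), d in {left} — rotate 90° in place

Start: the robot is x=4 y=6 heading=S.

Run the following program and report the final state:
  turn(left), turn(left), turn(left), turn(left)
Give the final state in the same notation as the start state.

x=4 y=6 heading=S

begin: x=4 y=6 heading=S
step 1 (turn(left)): x=4 y=6 heading=E
step 2 (turn(left)): x=4 y=6 heading=N
step 3 (turn(left)): x=4 y=6 heading=W
step 4 (turn(left)): x=4 y=6 heading=S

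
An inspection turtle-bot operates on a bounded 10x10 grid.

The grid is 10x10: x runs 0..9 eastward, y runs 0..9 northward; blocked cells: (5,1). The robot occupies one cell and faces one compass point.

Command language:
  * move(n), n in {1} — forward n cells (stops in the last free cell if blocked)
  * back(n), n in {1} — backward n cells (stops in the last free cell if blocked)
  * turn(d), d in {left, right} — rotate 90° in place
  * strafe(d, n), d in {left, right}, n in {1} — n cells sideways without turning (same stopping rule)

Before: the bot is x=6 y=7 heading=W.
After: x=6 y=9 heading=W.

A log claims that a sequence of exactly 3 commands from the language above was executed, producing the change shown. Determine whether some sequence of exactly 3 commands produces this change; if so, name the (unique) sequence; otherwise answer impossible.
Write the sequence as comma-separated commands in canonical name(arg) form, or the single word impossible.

key: still facing W at the end — nothing in the sequence rotates
from: x=6 y=7 heading=W
1. strafe(right, 1) → x=6 y=8 heading=W
2. strafe(right, 1) → x=6 y=9 heading=W
3. strafe(right, 1) → x=6 y=9 heading=W
all 216 alternatives checked — unique.

strafe(right, 1), strafe(right, 1), strafe(right, 1)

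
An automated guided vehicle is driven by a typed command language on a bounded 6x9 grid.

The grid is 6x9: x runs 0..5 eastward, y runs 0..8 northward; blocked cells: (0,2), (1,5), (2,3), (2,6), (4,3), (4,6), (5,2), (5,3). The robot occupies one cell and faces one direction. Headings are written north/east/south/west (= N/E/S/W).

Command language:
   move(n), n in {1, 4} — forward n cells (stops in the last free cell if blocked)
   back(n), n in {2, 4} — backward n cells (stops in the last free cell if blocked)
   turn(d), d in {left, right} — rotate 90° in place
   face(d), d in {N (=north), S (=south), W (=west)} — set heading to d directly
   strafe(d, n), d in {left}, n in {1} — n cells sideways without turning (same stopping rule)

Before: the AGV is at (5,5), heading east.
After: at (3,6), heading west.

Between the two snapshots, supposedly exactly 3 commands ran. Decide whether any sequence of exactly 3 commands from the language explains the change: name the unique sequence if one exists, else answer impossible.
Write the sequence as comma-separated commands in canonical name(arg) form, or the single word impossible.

back(2), strafe(left, 1), face(W)

key: running face(W) before back(2) would end elsewhere — order is forced
t0: at (5,5), heading east
1. back(2) → at (3,5), heading east
2. strafe(left, 1) → at (3,6), heading east
3. face(W) → at (3,6), heading west
no other 3-command option fits: unique.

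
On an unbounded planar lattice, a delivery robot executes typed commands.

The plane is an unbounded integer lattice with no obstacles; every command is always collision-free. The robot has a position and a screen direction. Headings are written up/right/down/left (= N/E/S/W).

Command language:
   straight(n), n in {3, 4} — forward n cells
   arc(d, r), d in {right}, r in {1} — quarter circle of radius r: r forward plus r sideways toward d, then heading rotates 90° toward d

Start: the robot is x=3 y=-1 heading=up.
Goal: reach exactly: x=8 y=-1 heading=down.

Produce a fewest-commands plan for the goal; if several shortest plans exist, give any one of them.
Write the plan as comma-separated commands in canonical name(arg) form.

t0: x=3 y=-1 heading=up
t=1 arc(right, 1) ⇒ x=4 y=0 heading=right
t=2 straight(3) ⇒ x=7 y=0 heading=right
t=3 arc(right, 1) ⇒ x=8 y=-1 heading=down
minimal: 3 command(s), checked below 3.

arc(right, 1), straight(3), arc(right, 1)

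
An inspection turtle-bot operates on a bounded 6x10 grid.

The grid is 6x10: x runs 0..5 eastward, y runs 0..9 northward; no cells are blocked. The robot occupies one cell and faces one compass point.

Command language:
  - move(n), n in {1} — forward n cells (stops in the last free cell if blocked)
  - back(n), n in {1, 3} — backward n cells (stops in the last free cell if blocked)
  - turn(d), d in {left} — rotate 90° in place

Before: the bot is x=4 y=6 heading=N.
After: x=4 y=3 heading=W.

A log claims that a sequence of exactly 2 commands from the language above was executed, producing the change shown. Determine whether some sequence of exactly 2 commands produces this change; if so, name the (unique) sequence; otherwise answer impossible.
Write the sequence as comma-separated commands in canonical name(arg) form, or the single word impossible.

back(3), turn(left)

key: position moved to (4,3) AND the heading swung to W — translation plus rotation needed
start: x=4 y=6 heading=N
1. back(3) → x=4 y=3 heading=N
2. turn(left) → x=4 y=3 heading=W
all 16 alternatives checked — unique.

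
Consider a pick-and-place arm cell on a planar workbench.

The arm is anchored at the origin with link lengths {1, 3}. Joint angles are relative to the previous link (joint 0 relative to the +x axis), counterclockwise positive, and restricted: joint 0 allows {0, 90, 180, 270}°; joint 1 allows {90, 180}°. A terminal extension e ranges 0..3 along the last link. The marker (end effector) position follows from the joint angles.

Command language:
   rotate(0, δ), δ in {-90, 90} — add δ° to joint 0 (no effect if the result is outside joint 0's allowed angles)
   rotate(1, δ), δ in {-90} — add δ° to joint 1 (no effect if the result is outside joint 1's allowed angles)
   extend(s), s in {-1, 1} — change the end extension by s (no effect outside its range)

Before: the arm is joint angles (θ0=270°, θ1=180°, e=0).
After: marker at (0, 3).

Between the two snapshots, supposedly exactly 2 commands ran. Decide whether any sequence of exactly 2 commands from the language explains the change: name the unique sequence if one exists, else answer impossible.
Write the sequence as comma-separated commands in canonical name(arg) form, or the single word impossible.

extend(-1), extend(1)

key: running extend(1) before extend(-1) would end elsewhere — order is forced
from: joint angles (θ0=270°, θ1=180°, e=0)
[1] after extend(-1): joint angles (θ0=270°, θ1=180°, e=0)
[2] after extend(1): joint angles (θ0=270°, θ1=180°, e=1)
uniquely the one of 25 2-step routes that fits.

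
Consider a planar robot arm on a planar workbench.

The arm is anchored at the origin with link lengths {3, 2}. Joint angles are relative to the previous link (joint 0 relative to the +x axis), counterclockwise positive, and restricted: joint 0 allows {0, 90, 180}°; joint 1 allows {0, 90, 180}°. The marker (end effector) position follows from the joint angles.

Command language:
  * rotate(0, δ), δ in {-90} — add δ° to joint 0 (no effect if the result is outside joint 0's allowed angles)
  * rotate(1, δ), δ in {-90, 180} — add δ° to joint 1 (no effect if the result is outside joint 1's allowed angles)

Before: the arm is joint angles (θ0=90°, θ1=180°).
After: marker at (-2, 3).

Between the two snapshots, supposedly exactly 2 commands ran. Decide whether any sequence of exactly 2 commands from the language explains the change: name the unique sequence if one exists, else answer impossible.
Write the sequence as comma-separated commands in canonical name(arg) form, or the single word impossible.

key: order matters: swapping rotate(1, -90) and rotate(1, 180) lands elsewhere
begin: joint angles (θ0=90°, θ1=180°)
1. rotate(1, -90) → joint angles (θ0=90°, θ1=90°)
2. rotate(1, 180) → joint angles (θ0=90°, θ1=90°)
no rival 2-sequence matches.

rotate(1, -90), rotate(1, 180)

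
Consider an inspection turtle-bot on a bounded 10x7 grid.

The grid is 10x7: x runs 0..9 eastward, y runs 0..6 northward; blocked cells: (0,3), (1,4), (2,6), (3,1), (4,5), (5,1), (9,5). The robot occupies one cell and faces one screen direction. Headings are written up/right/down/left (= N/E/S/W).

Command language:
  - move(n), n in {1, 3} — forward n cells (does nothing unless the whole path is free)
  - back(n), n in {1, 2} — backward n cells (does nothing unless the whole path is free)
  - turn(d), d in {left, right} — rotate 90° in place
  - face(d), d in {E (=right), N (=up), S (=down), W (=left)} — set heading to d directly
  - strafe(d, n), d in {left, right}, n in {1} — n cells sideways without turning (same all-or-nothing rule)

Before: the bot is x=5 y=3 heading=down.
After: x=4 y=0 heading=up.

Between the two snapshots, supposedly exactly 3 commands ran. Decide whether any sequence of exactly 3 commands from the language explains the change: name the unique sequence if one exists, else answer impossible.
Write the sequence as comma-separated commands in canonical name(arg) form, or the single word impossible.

strafe(right, 1), move(3), face(N)

key: running face(N) before strafe(right, 1) would end elsewhere — order is forced
from: x=5 y=3 heading=down
t=1 strafe(right, 1) ⇒ x=4 y=3 heading=down
t=2 move(3) ⇒ x=4 y=0 heading=down
t=3 face(N) ⇒ x=4 y=0 heading=up
no rival 3-sequence matches.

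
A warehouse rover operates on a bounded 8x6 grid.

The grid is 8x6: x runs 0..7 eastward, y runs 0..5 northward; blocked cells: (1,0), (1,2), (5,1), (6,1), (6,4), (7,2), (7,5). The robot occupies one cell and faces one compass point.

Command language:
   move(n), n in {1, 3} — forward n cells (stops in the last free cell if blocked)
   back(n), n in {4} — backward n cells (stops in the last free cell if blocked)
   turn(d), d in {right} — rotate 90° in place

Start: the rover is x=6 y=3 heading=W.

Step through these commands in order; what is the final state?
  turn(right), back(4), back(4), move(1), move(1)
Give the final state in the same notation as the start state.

from: x=6 y=3 heading=W
step 1 (turn(right)): x=6 y=3 heading=N
step 2 (back(4)): x=6 y=2 heading=N
step 3 (back(4)): x=6 y=2 heading=N
step 4 (move(1)): x=6 y=3 heading=N
step 5 (move(1)): x=6 y=3 heading=N

x=6 y=3 heading=N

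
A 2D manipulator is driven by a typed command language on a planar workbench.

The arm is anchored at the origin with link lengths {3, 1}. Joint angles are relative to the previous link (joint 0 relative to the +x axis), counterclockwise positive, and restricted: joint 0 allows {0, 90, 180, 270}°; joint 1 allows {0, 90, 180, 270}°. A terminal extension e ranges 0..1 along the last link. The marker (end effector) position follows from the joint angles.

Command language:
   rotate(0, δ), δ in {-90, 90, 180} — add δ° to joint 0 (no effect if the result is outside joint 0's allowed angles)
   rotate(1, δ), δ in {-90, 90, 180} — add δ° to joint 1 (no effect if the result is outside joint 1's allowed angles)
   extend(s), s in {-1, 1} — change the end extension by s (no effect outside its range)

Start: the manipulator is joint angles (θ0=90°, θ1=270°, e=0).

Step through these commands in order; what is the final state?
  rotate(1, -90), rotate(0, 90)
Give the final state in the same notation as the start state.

joint angles (θ0=180°, θ1=180°, e=0)

from: joint angles (θ0=90°, θ1=270°, e=0)
step 1 (rotate(1, -90)): joint angles (θ0=90°, θ1=180°, e=0)
step 2 (rotate(0, 90)): joint angles (θ0=180°, θ1=180°, e=0)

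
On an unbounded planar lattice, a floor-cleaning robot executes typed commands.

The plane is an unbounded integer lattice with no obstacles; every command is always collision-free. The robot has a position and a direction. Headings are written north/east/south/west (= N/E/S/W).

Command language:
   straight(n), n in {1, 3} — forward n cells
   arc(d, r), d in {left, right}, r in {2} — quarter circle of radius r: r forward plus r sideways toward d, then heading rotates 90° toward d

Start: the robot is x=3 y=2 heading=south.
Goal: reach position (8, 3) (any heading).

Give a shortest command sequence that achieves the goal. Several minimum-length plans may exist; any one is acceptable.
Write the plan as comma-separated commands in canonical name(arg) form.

arc(left, 2), straight(1), arc(left, 2), straight(1)

t0: x=3 y=2 heading=south
step 1 (arc(left, 2)): x=5 y=0 heading=east
step 2 (straight(1)): x=6 y=0 heading=east
step 3 (arc(left, 2)): x=8 y=2 heading=north
step 4 (straight(1)): x=8 y=3 heading=north
minimal: 4 command(s), checked below 4.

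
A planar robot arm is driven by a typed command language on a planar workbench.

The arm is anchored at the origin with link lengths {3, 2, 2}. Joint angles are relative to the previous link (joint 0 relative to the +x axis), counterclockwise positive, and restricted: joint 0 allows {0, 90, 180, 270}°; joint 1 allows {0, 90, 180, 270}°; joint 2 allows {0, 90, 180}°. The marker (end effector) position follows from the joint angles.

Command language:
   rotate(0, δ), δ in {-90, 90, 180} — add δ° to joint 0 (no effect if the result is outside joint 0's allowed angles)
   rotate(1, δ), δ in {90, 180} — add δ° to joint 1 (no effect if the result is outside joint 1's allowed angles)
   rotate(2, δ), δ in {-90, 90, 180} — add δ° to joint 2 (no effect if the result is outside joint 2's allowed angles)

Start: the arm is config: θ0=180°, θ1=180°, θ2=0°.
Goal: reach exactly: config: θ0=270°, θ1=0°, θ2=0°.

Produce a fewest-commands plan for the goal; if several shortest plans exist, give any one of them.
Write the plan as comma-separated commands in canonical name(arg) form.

t0: config: θ0=180°, θ1=180°, θ2=0°
step 1 (rotate(1, 180)): config: θ0=180°, θ1=0°, θ2=0°
step 2 (rotate(0, 90)): config: θ0=270°, θ1=0°, θ2=0°
nothing shorter than 2 reaches the goal.

rotate(1, 180), rotate(0, 90)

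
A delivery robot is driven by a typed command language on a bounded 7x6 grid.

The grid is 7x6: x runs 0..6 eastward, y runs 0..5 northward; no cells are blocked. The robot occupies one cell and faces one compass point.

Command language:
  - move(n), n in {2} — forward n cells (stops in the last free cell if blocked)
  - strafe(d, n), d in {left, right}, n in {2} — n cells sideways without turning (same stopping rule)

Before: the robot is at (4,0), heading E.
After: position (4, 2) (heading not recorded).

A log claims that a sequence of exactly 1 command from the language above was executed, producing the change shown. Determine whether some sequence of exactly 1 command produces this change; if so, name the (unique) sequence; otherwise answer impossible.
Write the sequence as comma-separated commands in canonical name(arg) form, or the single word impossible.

t0: at (4,0), heading E
[1] after strafe(left, 2): at (4,2), heading E
uniquely the one of 3 1-step routes that fits.

strafe(left, 2)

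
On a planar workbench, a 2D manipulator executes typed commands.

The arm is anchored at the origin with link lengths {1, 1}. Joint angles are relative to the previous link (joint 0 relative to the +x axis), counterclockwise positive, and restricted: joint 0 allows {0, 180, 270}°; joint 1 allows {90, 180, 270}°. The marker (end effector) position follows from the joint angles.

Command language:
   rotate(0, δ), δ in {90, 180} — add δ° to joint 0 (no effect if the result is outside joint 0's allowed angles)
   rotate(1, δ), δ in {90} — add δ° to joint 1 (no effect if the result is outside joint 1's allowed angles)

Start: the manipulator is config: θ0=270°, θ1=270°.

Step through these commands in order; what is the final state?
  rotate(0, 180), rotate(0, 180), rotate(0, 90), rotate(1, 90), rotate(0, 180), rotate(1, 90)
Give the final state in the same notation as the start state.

config: θ0=180°, θ1=270°

start: config: θ0=270°, θ1=270°
[1] after rotate(0, 180): config: θ0=270°, θ1=270°
[2] after rotate(0, 180): config: θ0=270°, θ1=270°
[3] after rotate(0, 90): config: θ0=0°, θ1=270°
[4] after rotate(1, 90): config: θ0=0°, θ1=270°
[5] after rotate(0, 180): config: θ0=180°, θ1=270°
[6] after rotate(1, 90): config: θ0=180°, θ1=270°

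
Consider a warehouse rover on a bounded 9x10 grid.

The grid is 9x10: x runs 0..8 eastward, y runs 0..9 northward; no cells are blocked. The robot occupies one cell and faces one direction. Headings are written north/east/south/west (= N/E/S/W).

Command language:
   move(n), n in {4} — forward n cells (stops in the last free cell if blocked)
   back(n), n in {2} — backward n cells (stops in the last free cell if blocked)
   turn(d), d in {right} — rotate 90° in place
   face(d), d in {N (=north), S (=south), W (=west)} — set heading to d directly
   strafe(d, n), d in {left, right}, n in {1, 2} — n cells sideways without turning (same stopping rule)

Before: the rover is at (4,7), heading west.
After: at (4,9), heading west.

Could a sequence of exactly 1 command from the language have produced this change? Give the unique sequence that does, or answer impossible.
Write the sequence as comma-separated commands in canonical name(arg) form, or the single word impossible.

key: still facing W — the one step turns nothing
begin: at (4,7), heading west
t=1 strafe(right, 2) ⇒ at (4,9), heading west
uniquely the one of 10 1-step routes that fits.

strafe(right, 2)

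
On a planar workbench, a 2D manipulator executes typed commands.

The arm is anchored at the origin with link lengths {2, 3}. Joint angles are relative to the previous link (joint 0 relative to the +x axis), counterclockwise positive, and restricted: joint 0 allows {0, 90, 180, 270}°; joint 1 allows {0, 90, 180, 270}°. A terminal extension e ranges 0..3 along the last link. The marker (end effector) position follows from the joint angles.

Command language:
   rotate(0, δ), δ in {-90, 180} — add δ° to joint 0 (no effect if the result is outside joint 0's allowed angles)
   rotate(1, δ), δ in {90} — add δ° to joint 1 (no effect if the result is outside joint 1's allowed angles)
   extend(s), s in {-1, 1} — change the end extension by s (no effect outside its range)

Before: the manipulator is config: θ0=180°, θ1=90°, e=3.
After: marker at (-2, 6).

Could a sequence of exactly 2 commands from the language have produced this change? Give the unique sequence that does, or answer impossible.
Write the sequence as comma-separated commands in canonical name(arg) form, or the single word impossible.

begin: config: θ0=180°, θ1=90°, e=3
[1] after rotate(1, 90): config: θ0=180°, θ1=180°, e=3
[2] after rotate(1, 90): config: θ0=180°, θ1=270°, e=3
uniquely the one of 25 2-step routes that fits.

rotate(1, 90), rotate(1, 90)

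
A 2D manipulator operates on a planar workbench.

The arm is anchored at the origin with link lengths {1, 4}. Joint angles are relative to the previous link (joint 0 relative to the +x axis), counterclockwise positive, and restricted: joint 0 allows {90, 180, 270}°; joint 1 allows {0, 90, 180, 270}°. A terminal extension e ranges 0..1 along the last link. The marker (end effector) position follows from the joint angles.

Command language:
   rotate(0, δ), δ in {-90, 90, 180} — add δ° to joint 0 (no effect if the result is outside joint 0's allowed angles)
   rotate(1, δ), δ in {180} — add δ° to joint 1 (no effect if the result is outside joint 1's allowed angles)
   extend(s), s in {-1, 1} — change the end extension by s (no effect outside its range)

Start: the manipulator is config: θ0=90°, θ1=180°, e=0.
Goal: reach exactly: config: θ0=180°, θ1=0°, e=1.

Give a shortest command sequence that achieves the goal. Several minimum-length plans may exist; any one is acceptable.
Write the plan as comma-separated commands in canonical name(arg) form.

rotate(0, 90), rotate(1, 180), extend(1)

start: config: θ0=90°, θ1=180°, e=0
1. rotate(0, 90) → config: θ0=180°, θ1=180°, e=0
2. rotate(1, 180) → config: θ0=180°, θ1=0°, e=0
3. extend(1) → config: θ0=180°, θ1=0°, e=1
shorter routes all fall short; 3 is best.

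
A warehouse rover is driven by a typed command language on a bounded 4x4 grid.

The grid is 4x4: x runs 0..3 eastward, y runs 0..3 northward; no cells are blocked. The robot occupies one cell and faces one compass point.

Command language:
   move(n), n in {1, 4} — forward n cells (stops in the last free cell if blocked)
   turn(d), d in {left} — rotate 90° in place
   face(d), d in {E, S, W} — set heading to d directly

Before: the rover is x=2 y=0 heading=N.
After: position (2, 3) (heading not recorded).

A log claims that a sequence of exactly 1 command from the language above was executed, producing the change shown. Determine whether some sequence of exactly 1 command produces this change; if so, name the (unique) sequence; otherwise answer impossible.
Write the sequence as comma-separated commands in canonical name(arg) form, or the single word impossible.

move(4)

key: move(4) runs into the grid edge before its full distance
t0: x=2 y=0 heading=N
step 1 (move(4)): x=2 y=3 heading=N
no other 1-command option fits: unique.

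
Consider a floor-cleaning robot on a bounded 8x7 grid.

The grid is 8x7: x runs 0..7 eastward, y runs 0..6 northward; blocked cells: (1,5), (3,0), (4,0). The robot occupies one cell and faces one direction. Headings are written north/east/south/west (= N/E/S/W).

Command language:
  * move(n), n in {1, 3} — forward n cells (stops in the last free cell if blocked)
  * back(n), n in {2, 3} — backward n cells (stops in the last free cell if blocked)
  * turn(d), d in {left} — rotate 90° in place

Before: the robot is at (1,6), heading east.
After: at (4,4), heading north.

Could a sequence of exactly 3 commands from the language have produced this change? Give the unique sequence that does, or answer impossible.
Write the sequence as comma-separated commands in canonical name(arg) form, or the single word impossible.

key: position moved to (4,4) AND the heading swung to N — translation plus rotation needed
begin: at (1,6), heading east
[1] after move(3): at (4,6), heading east
[2] after turn(left): at (4,6), heading north
[3] after back(2): at (4,4), heading north
uniquely the one of 125 3-step routes that fits.

move(3), turn(left), back(2)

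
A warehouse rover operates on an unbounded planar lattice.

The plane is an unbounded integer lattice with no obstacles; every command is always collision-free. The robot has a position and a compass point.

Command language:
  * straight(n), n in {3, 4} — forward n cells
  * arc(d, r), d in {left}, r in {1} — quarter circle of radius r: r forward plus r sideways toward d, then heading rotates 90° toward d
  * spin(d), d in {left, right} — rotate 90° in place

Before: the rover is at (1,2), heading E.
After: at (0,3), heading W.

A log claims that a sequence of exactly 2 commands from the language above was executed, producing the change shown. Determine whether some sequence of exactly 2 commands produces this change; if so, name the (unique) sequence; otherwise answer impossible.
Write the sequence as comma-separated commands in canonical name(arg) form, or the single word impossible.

key: cell and facing (now W) both changed — the 2 commands mix motion and turning
initial: at (1,2), heading E
1. spin(left) → at (1,2), heading N
2. arc(left, 1) → at (0,3), heading W
no other 2-command option fits: unique.

spin(left), arc(left, 1)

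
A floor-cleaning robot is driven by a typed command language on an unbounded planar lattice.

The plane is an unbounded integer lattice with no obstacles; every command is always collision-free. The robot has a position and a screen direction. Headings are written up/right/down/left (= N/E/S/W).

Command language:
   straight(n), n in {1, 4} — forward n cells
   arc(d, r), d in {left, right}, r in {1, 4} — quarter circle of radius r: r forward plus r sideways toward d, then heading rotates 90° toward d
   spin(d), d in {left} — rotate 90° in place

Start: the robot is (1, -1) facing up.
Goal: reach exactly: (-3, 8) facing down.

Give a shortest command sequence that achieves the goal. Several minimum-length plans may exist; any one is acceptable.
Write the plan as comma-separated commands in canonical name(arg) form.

straight(4), straight(1), arc(left, 4), spin(left)

from: (1, -1) facing up
[1] after straight(4): (1, 3) facing up
[2] after straight(1): (1, 4) facing up
[3] after arc(left, 4): (-3, 8) facing left
[4] after spin(left): (-3, 8) facing down
shorter routes all fall short; 4 is best.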